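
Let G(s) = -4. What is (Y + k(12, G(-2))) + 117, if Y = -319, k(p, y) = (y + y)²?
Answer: -138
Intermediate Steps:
k(p, y) = 4*y² (k(p, y) = (2*y)² = 4*y²)
(Y + k(12, G(-2))) + 117 = (-319 + 4*(-4)²) + 117 = (-319 + 4*16) + 117 = (-319 + 64) + 117 = -255 + 117 = -138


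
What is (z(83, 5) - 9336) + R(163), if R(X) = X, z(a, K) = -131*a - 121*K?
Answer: -20651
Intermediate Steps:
(z(83, 5) - 9336) + R(163) = ((-131*83 - 121*5) - 9336) + 163 = ((-10873 - 605) - 9336) + 163 = (-11478 - 9336) + 163 = -20814 + 163 = -20651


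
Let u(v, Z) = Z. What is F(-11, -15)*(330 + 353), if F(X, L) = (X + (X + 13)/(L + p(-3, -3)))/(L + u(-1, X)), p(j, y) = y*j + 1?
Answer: 38931/130 ≈ 299.47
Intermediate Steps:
p(j, y) = 1 + j*y (p(j, y) = j*y + 1 = 1 + j*y)
F(X, L) = (X + (13 + X)/(10 + L))/(L + X) (F(X, L) = (X + (X + 13)/(L + (1 - 3*(-3))))/(L + X) = (X + (13 + X)/(L + (1 + 9)))/(L + X) = (X + (13 + X)/(L + 10))/(L + X) = (X + (13 + X)/(10 + L))/(L + X))
F(-11, -15)*(330 + 353) = ((13 + 11*(-11) - 15*(-11))/((-15)² + 10*(-15) + 10*(-11) - 15*(-11)))*(330 + 353) = ((13 - 121 + 165)/(225 - 150 - 110 + 165))*683 = (57/130)*683 = 38931/130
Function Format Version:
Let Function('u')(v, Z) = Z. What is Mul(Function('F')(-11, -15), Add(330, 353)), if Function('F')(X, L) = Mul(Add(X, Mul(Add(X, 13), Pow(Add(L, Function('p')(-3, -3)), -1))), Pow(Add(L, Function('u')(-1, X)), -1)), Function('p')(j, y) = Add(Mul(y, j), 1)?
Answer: Rational(38931, 130) ≈ 299.47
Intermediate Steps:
Function('p')(j, y) = Add(1, Mul(j, y)) (Function('p')(j, y) = Add(Mul(j, y), 1) = Add(1, Mul(j, y)))
Function('F')(X, L) = Mul(Pow(Add(L, X), -1), Add(X, Mul(Pow(Add(10, L), -1), Add(13, X)))) (Function('F')(X, L) = Mul(Add(X, Mul(Add(X, 13), Pow(Add(L, Add(1, Mul(-3, -3))), -1))), Pow(Add(L, X), -1)) = Mul(Add(X, Mul(Add(13, X), Pow(Add(L, Add(1, 9)), -1))), Pow(Add(L, X), -1)) = Mul(Add(X, Mul(Add(13, X), Pow(Add(L, 10), -1))), Pow(Add(L, X), -1)) = Mul(Add(X, Mul(Add(13, X), Pow(Add(10, L), -1))), Pow(Add(L, X), -1)) = Mul(Add(X, Mul(Pow(Add(10, L), -1), Add(13, X))), Pow(Add(L, X), -1)) = Mul(Pow(Add(L, X), -1), Add(X, Mul(Pow(Add(10, L), -1), Add(13, X)))))
Mul(Function('F')(-11, -15), Add(330, 353)) = Mul(Mul(Pow(Add(Pow(-15, 2), Mul(10, -15), Mul(10, -11), Mul(-15, -11)), -1), Add(13, Mul(11, -11), Mul(-15, -11))), Add(330, 353)) = Mul(Mul(Pow(Add(225, -150, -110, 165), -1), Add(13, -121, 165)), 683) = Mul(Mul(Pow(130, -1), 57), 683) = Mul(Mul(Rational(1, 130), 57), 683) = Mul(Rational(57, 130), 683) = Rational(38931, 130)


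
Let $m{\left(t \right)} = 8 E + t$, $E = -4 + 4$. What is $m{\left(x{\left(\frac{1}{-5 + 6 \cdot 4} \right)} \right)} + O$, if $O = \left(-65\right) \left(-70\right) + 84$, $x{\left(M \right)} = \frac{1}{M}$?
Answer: $4653$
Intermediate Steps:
$E = 0$
$O = 4634$ ($O = 4550 + 84 = 4634$)
$m{\left(t \right)} = t$ ($m{\left(t \right)} = 8 \cdot 0 + t = 0 + t = t$)
$m{\left(x{\left(\frac{1}{-5 + 6 \cdot 4} \right)} \right)} + O = \frac{1}{\frac{1}{-5 + 6 \cdot 4}} + 4634 = \frac{1}{\frac{1}{-5 + 24}} + 4634 = \frac{1}{\frac{1}{19}} + 4634 = 19 + 4634 = 4653$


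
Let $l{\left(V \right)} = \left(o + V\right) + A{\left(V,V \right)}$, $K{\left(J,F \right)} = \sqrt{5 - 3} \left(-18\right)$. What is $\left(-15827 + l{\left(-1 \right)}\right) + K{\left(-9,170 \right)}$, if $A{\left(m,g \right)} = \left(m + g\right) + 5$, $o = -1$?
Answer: $-15826 - 18 \sqrt{2} \approx -15851.0$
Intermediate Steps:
$A{\left(m,g \right)} = 5 + g + m$ ($A{\left(m,g \right)} = \left(g + m\right) + 5 = 5 + g + m$)
$K{\left(J,F \right)} = - 18 \sqrt{2}$ ($K{\left(J,F \right)} = \sqrt{2} \left(-18\right) = - 18 \sqrt{2}$)
$l{\left(V \right)} = 4 + 3 V$ ($l{\left(V \right)} = \left(-1 + V\right) + \left(5 + V + V\right) = \left(-1 + V\right) + \left(5 + 2 V\right) = 4 + 3 V$)
$\left(-15827 + l{\left(-1 \right)}\right) + K{\left(-9,170 \right)} = \left(-15827 + \left(4 + 3 \left(-1\right)\right)\right) - 18 \sqrt{2} = \left(-15827 + \left(4 - 3\right)\right) - 18 \sqrt{2} = \left(-15827 + 1\right) - 18 \sqrt{2} = -15826 - 18 \sqrt{2}$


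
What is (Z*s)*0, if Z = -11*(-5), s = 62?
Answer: 0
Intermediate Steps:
Z = 55
(Z*s)*0 = (55*62)*0 = 3410*0 = 0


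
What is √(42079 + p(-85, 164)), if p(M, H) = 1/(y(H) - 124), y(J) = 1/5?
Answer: 4*√1007689289/619 ≈ 205.13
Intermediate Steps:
y(J) = ⅕
p(M, H) = -5/619 (p(M, H) = 1/(⅕ - 124) = 1/(-619/5) = -5/619)
√(42079 + p(-85, 164)) = √(42079 - 5/619) = √(26046896/619) = 4*√1007689289/619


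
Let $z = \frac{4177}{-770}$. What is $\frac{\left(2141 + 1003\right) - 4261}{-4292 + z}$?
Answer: $\frac{860090}{3309017} \approx 0.25992$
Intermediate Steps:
$z = - \frac{4177}{770}$ ($z = 4177 \left(- \frac{1}{770}\right) = - \frac{4177}{770} \approx -5.4247$)
$\frac{\left(2141 + 1003\right) - 4261}{-4292 + z} = \frac{\left(2141 + 1003\right) - 4261}{-4292 - \frac{4177}{770}} = \frac{3144 - 4261}{- \frac{3309017}{770}} = \left(-1117\right) \left(- \frac{770}{3309017}\right) = \frac{860090}{3309017}$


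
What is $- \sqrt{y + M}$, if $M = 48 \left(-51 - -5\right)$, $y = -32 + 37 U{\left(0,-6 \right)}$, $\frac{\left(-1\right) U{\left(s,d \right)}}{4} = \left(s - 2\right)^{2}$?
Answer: $- 4 i \sqrt{177} \approx - 53.217 i$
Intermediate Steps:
$U{\left(s,d \right)} = - 4 \left(-2 + s\right)^{2}$ ($U{\left(s,d \right)} = - 4 \left(s - 2\right)^{2} = - 4 \left(-2 + s\right)^{2}$)
$y = -624$ ($y = -32 + 37 \left(- 4 \left(-2 + 0\right)^{2}\right) = -32 + 37 \left(- 4 \left(-2\right)^{2}\right) = -32 + 37 \left(\left(-4\right) 4\right) = -32 + 37 \left(-16\right) = -32 - 592 = -624$)
$M = -2208$ ($M = 48 \left(-51 + \left(-41 + 46\right)\right) = 48 \left(-51 + 5\right) = 48 \left(-46\right) = -2208$)
$- \sqrt{y + M} = - \sqrt{-624 - 2208} = - \sqrt{-2832} = - 4 i \sqrt{177}$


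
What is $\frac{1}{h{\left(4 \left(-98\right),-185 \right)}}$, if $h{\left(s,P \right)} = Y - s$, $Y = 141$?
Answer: $\frac{1}{533} \approx 0.0018762$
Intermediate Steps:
$h{\left(s,P \right)} = 141 - s$
$\frac{1}{h{\left(4 \left(-98\right),-185 \right)}} = \frac{1}{141 - 4 \left(-98\right)} = \frac{1}{141 - -392} = \frac{1}{141 + 392} = \frac{1}{533}$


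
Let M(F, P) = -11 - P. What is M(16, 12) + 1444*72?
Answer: 103945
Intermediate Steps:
M(16, 12) + 1444*72 = (-11 - 1*12) + 1444*72 = (-11 - 12) + 103968 = -23 + 103968 = 103945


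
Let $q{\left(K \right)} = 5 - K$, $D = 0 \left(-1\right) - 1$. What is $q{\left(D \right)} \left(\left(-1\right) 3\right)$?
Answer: $-18$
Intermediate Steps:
$D = -1$ ($D = 0 - 1 = -1$)
$q{\left(D \right)} \left(\left(-1\right) 3\right) = \left(5 - -1\right) \left(\left(-1\right) 3\right) = \left(5 + 1\right) \left(-3\right) = 6 \left(-3\right) = -18$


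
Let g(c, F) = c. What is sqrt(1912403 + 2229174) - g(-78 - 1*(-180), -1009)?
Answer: -102 + sqrt(4141577) ≈ 1933.1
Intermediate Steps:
sqrt(1912403 + 2229174) - g(-78 - 1*(-180), -1009) = sqrt(1912403 + 2229174) - (-78 - 1*(-180)) = sqrt(4141577) - (-78 + 180) = sqrt(4141577) - 1*102 = sqrt(4141577) - 102 = -102 + sqrt(4141577)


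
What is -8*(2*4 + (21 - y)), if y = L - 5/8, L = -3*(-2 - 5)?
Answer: -69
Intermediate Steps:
L = 21 (L = -3*(-7) = 21)
y = 163/8 (y = 21 - 5/8 = 163/8 ≈ 20.375)
-8*(2*4 + (21 - y)) = -8*(2*4 + (21 - 1*163/8)) = -8*(8 + (21 - 163/8)) = -8*(8 + 5/8) = -8*69/8 = -69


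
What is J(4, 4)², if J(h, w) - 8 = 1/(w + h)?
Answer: 4225/64 ≈ 66.016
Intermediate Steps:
J(h, w) = 8 + 1/(h + w) (J(h, w) = 8 + 1/(w + h) = 8 + 1/(h + w))
J(4, 4)² = ((1 + 8*4 + 8*4)/(4 + 4))² = ((1 + 32 + 32)/8)² = ((⅛)*65)² = (65/8)² = 4225/64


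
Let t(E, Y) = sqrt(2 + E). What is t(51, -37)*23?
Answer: 23*sqrt(53) ≈ 167.44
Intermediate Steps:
t(51, -37)*23 = sqrt(2 + 51)*23 = sqrt(53)*23 = 23*sqrt(53)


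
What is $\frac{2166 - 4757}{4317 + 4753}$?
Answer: $- \frac{2591}{9070} \approx -0.28567$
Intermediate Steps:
$\frac{2166 - 4757}{4317 + 4753} = - \frac{2591}{9070}$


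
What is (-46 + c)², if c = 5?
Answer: 1681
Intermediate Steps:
(-46 + c)² = (-46 + 5)² = (-41)² = 1681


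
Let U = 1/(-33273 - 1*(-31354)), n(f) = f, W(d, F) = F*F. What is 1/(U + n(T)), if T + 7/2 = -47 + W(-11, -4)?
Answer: -3838/132413 ≈ -0.028985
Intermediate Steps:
W(d, F) = F**2
T = -69/2 (T = -7/2 + (-47 + (-4)**2) = -7/2 + (-47 + 16) = -7/2 - 31 = -69/2 ≈ -34.500)
U = -1/1919 (U = 1/(-33273 + 31354) = 1/(-1919) = -1/1919 ≈ -0.00052110)
1/(U + n(T)) = 1/(-1/1919 - 69/2) = 1/(-132413/3838) = -3838/132413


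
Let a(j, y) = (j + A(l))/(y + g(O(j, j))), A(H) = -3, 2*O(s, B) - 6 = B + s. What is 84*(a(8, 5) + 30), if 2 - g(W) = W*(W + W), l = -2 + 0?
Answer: 118356/47 ≈ 2518.2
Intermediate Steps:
O(s, B) = 3 + B/2 + s/2 (O(s, B) = 3 + (B + s)/2 = 3 + (B/2 + s/2) = 3 + B/2 + s/2)
l = -2
g(W) = 2 - 2*W² (g(W) = 2 - W*(W + W) = 2 - W*2*W = 2 - 2*W²)
a(j, y) = (-3 + j)/(2 + y - 2*(3 + j)²) (a(j, y) = (j - 3)/(y + (2 - 2*(3 + j/2 + j/2)²)) = (-3 + j)/(y + (2 - 2*(3 + j)²)) = (-3 + j)/(2 + y - 2*(3 + j)²))
84*(a(8, 5) + 30) = 84*((-3 + 8)/(2 + 5 - 2*(3 + 8)²) + 30) = 84*(5/(2 + 5 - 2*11²) + 30) = 84*(5/(2 + 5 - 2*121) + 30) = 84*(5/(2 + 5 - 242) + 30) = 84*(5/(-235) + 30) = 84*(-1/235*5 + 30) = 84*(-1/47 + 30) = 84*(1409/47) = 118356/47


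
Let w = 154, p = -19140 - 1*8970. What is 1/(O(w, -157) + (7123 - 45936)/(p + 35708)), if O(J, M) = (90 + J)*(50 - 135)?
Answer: -7598/157621333 ≈ -4.8204e-5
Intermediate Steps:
p = -28110 (p = -19140 - 8970 = -28110)
O(J, M) = -7650 - 85*J (O(J, M) = (90 + J)*(-85) = -7650 - 85*J)
1/(O(w, -157) + (7123 - 45936)/(p + 35708)) = 1/((-7650 - 85*154) + (7123 - 45936)/(-28110 + 35708)) = 1/((-7650 - 13090) - 38813/7598) = 1/(-20740 - 38813*1/7598) = 1/(-20740 - 38813/7598) = 1/(-157621333/7598) = -7598/157621333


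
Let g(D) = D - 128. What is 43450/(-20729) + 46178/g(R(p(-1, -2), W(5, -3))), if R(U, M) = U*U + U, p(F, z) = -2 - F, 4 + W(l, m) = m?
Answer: -481392681/1326656 ≈ -362.86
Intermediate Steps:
W(l, m) = -4 + m
R(U, M) = U + U² (R(U, M) = U² + U = U + U²)
g(D) = -128 + D
43450/(-20729) + 46178/g(R(p(-1, -2), W(5, -3))) = 43450/(-20729) + 46178/(-128 + (-2 - 1*(-1))*(1 + (-2 - 1*(-1)))) = 43450*(-1/20729) + 46178/(-128 + (-2 + 1)*(1 + (-2 + 1))) = -43450/20729 + 46178/(-128 - (1 - 1)) = -43450/20729 + 46178/(-128 - 1*0) = -43450/20729 + 46178/(-128 + 0) = -43450/20729 + 46178/(-128) = -43450/20729 + 46178*(-1/128) = -43450/20729 - 23089/64 = -481392681/1326656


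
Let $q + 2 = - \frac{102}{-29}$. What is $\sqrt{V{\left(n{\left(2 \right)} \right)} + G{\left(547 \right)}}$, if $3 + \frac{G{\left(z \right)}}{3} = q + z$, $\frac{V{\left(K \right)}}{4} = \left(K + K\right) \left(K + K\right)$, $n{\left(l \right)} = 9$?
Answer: $\frac{2 \sqrt{616569}}{29} \approx 54.153$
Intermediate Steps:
$V{\left(K \right)} = 16 K^{2}$ ($V{\left(K \right)} = 4 \left(K + K\right) \left(K + K\right) = 4 \cdot 2 K 2 K = 4 \cdot 4 K^{2} = 16 K^{2}$)
$q = \frac{44}{29}$ ($q = -2 - \frac{102}{-29} = -2 - - \frac{102}{29} = -2 + \frac{102}{29} = \frac{44}{29} \approx 1.5172$)
$G{\left(z \right)} = - \frac{129}{29} + 3 z$ ($G{\left(z \right)} = -9 + 3 \left(\frac{44}{29} + z\right) = -9 + \left(\frac{132}{29} + 3 z\right) = - \frac{129}{29} + 3 z$)
$\sqrt{V{\left(n{\left(2 \right)} \right)} + G{\left(547 \right)}} = \sqrt{16 \cdot 9^{2} + \left(- \frac{129}{29} + 3 \cdot 547\right)} = \sqrt{16 \cdot 81 + \left(- \frac{129}{29} + 1641\right)} = \sqrt{1296 + \frac{47460}{29}} = \sqrt{\frac{85044}{29}} = \frac{2 \sqrt{616569}}{29}$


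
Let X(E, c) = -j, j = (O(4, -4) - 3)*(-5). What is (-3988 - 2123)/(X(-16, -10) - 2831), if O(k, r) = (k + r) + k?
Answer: 679/314 ≈ 2.1624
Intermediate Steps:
O(k, r) = r + 2*k
j = -5 (j = ((-4 + 2*4) - 3)*(-5) = ((-4 + 8) - 3)*(-5) = (4 - 3)*(-5) = 1*(-5) = -5)
X(E, c) = 5 (X(E, c) = -1*(-5) = 5)
(-3988 - 2123)/(X(-16, -10) - 2831) = (-3988 - 2123)/(5 - 2831) = -6111/(-2826) = -6111*(-1/2826) = 679/314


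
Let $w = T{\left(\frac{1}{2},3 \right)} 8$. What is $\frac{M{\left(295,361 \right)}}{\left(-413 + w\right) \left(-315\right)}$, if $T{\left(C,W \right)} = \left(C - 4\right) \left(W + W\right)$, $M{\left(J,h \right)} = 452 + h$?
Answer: $\frac{271}{61005} \approx 0.0044423$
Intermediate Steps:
$T{\left(C,W \right)} = 2 W \left(-4 + C\right)$ ($T{\left(C,W \right)} = \left(-4 + C\right) 2 W = 2 W \left(-4 + C\right)$)
$w = -168$ ($w = 2 \cdot 3 \left(-4 + \frac{1}{2}\right) 8 = 2 \cdot 3 \left(- \frac{7}{2}\right) 8 = \left(-21\right) 8 = -168$)
$\frac{M{\left(295,361 \right)}}{\left(-413 + w\right) \left(-315\right)} = \frac{452 + 361}{\left(-413 - 168\right) \left(-315\right)} = \frac{813}{\left(-581\right) \left(-315\right)} = \frac{813}{183015} = 813 \cdot \frac{1}{183015} = \frac{271}{61005}$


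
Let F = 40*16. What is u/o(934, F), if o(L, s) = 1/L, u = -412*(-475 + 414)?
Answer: 23473288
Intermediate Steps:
u = 25132 (u = -412*(-61) = 25132)
F = 640
u/o(934, F) = 25132/(1/934) = 25132*934 = 23473288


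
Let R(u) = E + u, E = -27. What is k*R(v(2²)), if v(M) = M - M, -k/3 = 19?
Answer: 1539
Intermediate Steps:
k = -57 (k = -3*19 = -57)
v(M) = 0
R(u) = -27 + u
k*R(v(2²)) = -57*(-27 + 0) = -57*(-27) = 1539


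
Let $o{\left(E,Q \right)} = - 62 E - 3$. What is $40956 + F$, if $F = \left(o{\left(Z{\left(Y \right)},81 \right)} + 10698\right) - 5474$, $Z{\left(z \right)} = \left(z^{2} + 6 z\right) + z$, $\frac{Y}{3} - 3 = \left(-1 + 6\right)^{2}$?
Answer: $-427751$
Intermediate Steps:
$Y = 84$ ($Y = 9 + 3 \left(-1 + 6\right)^{2} = 9 + 3 \cdot 5^{2} = 9 + 3 \cdot 25 = 9 + 75 = 84$)
$Z{\left(z \right)} = z^{2} + 7 z$
$o{\left(E,Q \right)} = -3 - 62 E$
$F = -468707$ ($F = \left(\left(-3 - 62 \cdot 84 \left(7 + 84\right)\right) + 10698\right) - 5474 = \left(\left(-3 - 62 \cdot 84 \cdot 91\right) + 10698\right) - 5474 = \left(\left(-3 - 473928\right) + 10698\right) - 5474 = \left(-473931 + 10698\right) - 5474 = -463233 - 5474 = -468707$)
$40956 + F = 40956 - 468707 = -427751$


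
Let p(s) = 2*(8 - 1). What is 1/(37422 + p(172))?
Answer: 1/37436 ≈ 2.6712e-5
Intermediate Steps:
p(s) = 14 (p(s) = 2*7 = 14)
1/(37422 + p(172)) = 1/(37422 + 14) = 1/37436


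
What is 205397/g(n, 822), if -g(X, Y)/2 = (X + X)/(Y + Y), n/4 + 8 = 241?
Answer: -84418167/932 ≈ -90577.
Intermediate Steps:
n = 932 (n = -32 + 4*241 = -32 + 964 = 932)
g(X, Y) = -2*X/Y (g(X, Y) = -2*(X + X)/(Y + Y) = -2*2*X/(2*Y) = -2*2*X*1/(2*Y) = -2*X/Y)
205397/g(n, 822) = 205397/((-2*932/822)) = 205397/((-2*932*1/822)) = 205397/(-932/411) = 205397*(-411/932) = -84418167/932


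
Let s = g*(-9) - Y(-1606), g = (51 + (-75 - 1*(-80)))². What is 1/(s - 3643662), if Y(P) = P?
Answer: -1/3670280 ≈ -2.7246e-7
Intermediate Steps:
g = 3136 (g = (51 + (-75 + 80))² = (51 + 5)² = 56² = 3136)
s = -26618 (s = 3136*(-9) - 1*(-1606) = -28224 + 1606 = -26618)
1/(s - 3643662) = 1/(-26618 - 3643662) = 1/(-3670280) = -1/3670280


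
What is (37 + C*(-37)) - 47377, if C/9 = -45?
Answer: -32355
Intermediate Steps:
C = -405 (C = 9*(-45) = -405)
(37 + C*(-37)) - 47377 = (37 - 405*(-37)) - 47377 = (37 + 14985) - 47377 = 15022 - 47377 = -32355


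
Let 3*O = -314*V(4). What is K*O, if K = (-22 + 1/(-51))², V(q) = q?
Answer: -1583978024/7803 ≈ -2.0300e+5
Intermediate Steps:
K = 1261129/2601 (K = (-22 - 1/51)² = (-1123/51)² = 1261129/2601 ≈ 484.86)
O = -1256/3 (O = (-314*4)/3 = (⅓)*(-1256) = -1256/3 ≈ -418.67)
K*O = (1261129/2601)*(-1256/3) = -1583978024/7803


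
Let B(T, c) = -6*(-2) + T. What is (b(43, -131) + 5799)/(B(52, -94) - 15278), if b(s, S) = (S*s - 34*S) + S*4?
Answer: -2048/7607 ≈ -0.26923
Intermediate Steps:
b(s, S) = -30*S + S*s (b(s, S) = (-34*S + S*s) + 4*S = -30*S + S*s)
B(T, c) = 12 + T
(b(43, -131) + 5799)/(B(52, -94) - 15278) = (-131*(-30 + 43) + 5799)/((12 + 52) - 15278) = (-131*13 + 5799)/(64 - 15278) = (-1703 + 5799)/(-15214) = 4096*(-1/15214) = -2048/7607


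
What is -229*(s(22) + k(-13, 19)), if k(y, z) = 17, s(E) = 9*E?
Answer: -49235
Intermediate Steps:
-229*(s(22) + k(-13, 19)) = -229*(9*22 + 17) = -229*(198 + 17) = -229*215 = -49235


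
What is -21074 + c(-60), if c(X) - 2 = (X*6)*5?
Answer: -22872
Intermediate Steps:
c(X) = 2 + 30*X (c(X) = 2 + (X*6)*5 = 2 + (6*X)*5 = 2 + 30*X)
-21074 + c(-60) = -21074 + (2 + 30*(-60)) = -21074 + (2 - 1800) = -21074 - 1798 = -22872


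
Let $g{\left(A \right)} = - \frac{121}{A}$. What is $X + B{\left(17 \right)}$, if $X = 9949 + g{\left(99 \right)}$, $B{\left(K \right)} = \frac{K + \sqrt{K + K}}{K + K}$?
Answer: $\frac{179069}{18} + \frac{\sqrt{34}}{34} \approx 9948.5$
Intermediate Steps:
$B{\left(K \right)} = \frac{K + \sqrt{2} \sqrt{K}}{2 K}$ ($B{\left(K \right)} = \frac{K + \sqrt{2 K}}{2 K} = \left(K + \sqrt{2} \sqrt{K}\right) \frac{1}{2 K} = \frac{K + \sqrt{2} \sqrt{K}}{2 K}$)
$X = \frac{89530}{9}$ ($X = 9949 - \frac{121}{99} = 9949 - \frac{11}{9} = \frac{89530}{9} \approx 9947.8$)
$X + B{\left(17 \right)} = \frac{89530}{9} + \left(\frac{1}{2} + \frac{\sqrt{2}}{2 \sqrt{17}}\right) = \frac{89530}{9} + \left(\frac{1}{2} + \frac{\sqrt{2} \frac{\sqrt{17}}{17}}{2}\right) = \frac{89530}{9} + \left(\frac{1}{2} + \frac{\sqrt{34}}{34}\right) = \frac{179069}{18} + \frac{\sqrt{34}}{34}$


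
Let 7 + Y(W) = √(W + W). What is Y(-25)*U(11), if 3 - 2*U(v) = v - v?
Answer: -21/2 + 15*I*√2/2 ≈ -10.5 + 10.607*I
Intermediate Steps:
Y(W) = -7 + √2*√W (Y(W) = -7 + √(W + W) = -7 + √(2*W) = -7 + √2*√W)
U(v) = 3/2 (U(v) = 3/2 - (v - v)/2 = 3/2 - ½*0 = 3/2 + 0 = 3/2)
Y(-25)*U(11) = (-7 + √2*√(-25))*(3/2) = (-7 + √2*(5*I))*(3/2) = (-7 + 5*I*√2)*(3/2) = -21/2 + 15*I*√2/2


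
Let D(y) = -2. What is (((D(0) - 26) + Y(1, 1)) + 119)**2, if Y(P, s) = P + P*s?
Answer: 8649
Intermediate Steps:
(((D(0) - 26) + Y(1, 1)) + 119)**2 = (((-2 - 26) + 1*(1 + 1)) + 119)**2 = ((-28 + 1*2) + 119)**2 = ((-28 + 2) + 119)**2 = (-26 + 119)**2 = 93**2 = 8649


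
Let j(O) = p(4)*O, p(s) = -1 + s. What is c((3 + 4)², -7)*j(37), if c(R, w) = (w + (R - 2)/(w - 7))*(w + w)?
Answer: 16095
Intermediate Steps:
j(O) = 3*O (j(O) = (-1 + 4)*O = 3*O)
c(R, w) = 2*w*(w + (-2 + R)/(-7 + w)) (c(R, w) = (w + (-2 + R)/(-7 + w))*(2*w) = 2*w*(w + (-2 + R)/(-7 + w)))
c((3 + 4)², -7)*j(37) = (2*(-7)*(-2 + (3 + 4)² + (-7)² - 7*(-7))/(-7 - 7))*(3*37) = (2*(-7)*(-2 + 7² + 49 + 49)/(-14))*111 = (2*(-7)*(-1/14)*(-2 + 49 + 49 + 49))*111 = (2*(-7)*(-1/14)*145)*111 = 145*111 = 16095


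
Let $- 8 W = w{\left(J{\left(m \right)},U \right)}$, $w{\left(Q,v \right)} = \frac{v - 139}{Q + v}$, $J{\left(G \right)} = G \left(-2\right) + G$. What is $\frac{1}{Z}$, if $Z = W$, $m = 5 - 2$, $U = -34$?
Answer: $- \frac{296}{173} \approx -1.711$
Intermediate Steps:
$m = 3$ ($m = 5 - 2 = 3$)
$J{\left(G \right)} = - G$ ($J{\left(G \right)} = - 2 G + G = - G$)
$w{\left(Q,v \right)} = \frac{-139 + v}{Q + v}$
$W = - \frac{173}{296}$ ($W = - \frac{\frac{1}{\left(-1\right) 3 - 34} \left(-139 - 34\right)}{8} = - \frac{\frac{1}{-3 - 34} \left(-173\right)}{8} = - \frac{\frac{1}{-37} \left(-173\right)}{8} = - \frac{\left(- \frac{1}{37}\right) \left(-173\right)}{8} = \left(- \frac{1}{8}\right) \frac{173}{37} = - \frac{173}{296} \approx -0.58446$)
$Z = - \frac{173}{296} \approx -0.58446$
$\frac{1}{Z} = \frac{1}{- \frac{173}{296}} = - \frac{296}{173}$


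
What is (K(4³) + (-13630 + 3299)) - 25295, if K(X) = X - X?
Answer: -35626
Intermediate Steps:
K(X) = 0
(K(4³) + (-13630 + 3299)) - 25295 = (0 + (-13630 + 3299)) - 25295 = (0 - 10331) - 25295 = -10331 - 25295 = -35626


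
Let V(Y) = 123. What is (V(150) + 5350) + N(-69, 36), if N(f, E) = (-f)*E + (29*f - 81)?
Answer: 5875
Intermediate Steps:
N(f, E) = -81 + 29*f - E*f (N(f, E) = -E*f + (-81 + 29*f) = -81 + 29*f - E*f)
(V(150) + 5350) + N(-69, 36) = (123 + 5350) + (-81 + 29*(-69) - 1*36*(-69)) = 5473 + (-81 - 2001 + 2484) = 5473 + 402 = 5875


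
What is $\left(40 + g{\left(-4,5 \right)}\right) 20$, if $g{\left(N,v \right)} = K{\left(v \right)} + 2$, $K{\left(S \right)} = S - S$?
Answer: $840$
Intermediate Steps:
$K{\left(S \right)} = 0$
$g{\left(N,v \right)} = 2$ ($g{\left(N,v \right)} = 0 + 2 = 2$)
$\left(40 + g{\left(-4,5 \right)}\right) 20 = \left(40 + 2\right) 20 = 42 \cdot 20 = 840$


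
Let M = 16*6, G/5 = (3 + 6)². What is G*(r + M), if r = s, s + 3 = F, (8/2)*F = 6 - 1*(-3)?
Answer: 154305/4 ≈ 38576.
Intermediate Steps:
F = 9/4 (F = (6 - 1*(-3))/4 = (6 + 3)/4 = (¼)*9 = 9/4 ≈ 2.2500)
s = -¾ (s = -3 + 9/4 = -¾ ≈ -0.75000)
r = -¾ ≈ -0.75000
G = 405 (G = 5*(3 + 6)² = 5*9² = 5*81 = 405)
M = 96
G*(r + M) = 405*(-¾ + 96) = 405*(381/4) = 154305/4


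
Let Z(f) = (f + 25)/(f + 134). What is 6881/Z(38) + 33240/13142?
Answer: 1111147976/59139 ≈ 18789.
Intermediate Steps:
Z(f) = (25 + f)/(134 + f)
6881/Z(38) + 33240/13142 = 6881/(((25 + 38)/(134 + 38))) + 33240/13142 = 6881/((63/172)) + 33240*(1/13142) = 6881/(((1/172)*63)) + 16620/6571 = 6881/(63/172) + 16620/6571 = 6881*(172/63) + 16620/6571 = 169076/9 + 16620/6571 = 1111147976/59139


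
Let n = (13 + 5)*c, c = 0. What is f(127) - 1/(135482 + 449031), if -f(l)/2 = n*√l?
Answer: -1/584513 ≈ -1.7108e-6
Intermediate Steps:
n = 0 (n = (13 + 5)*0 = 18*0 = 0)
f(l) = 0 (f(l) = -0*√l = -2*0 = 0)
f(127) - 1/(135482 + 449031) = 0 - 1/(135482 + 449031) = 0 - 1/584513 = -1/584513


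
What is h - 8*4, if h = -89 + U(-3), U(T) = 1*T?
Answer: -124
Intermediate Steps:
U(T) = T
h = -92 (h = -89 - 3 = -92)
h - 8*4 = -92 - 8*4 = -92 - 1*32 = -92 - 32 = -124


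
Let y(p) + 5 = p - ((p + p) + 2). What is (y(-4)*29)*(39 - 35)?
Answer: -348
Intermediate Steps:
y(p) = -7 - p (y(p) = -5 + (p - ((p + p) + 2)) = -5 + (p - (2*p + 2)) = -5 + (p - (2 + 2*p)) = -5 + (p + (-2 - 2*p)) = -5 + (-2 - p) = -7 - p)
(y(-4)*29)*(39 - 35) = ((-7 - 1*(-4))*29)*(39 - 35) = ((-7 + 4)*29)*4 = -3*29*4 = -87*4 = -348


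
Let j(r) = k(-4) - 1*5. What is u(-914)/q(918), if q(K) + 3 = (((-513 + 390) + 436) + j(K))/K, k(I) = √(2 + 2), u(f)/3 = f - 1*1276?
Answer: 1507815/611 ≈ 2467.8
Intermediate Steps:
u(f) = -3828 + 3*f (u(f) = 3*(f - 1*1276) = 3*(f - 1276) = 3*(-1276 + f) = -3828 + 3*f)
k(I) = 2 (k(I) = √4 = 2)
j(r) = -3 (j(r) = 2 - 1*5 = 2 - 5 = -3)
q(K) = -3 + 310/K (q(K) = -3 + (((-513 + 390) + 436) - 3)/K = -3 + ((-123 + 436) - 3)/K = -3 + (313 - 3)/K = -3 + 310/K)
u(-914)/q(918) = (-3828 + 3*(-914))/(-3 + 310/918) = (-3828 - 2742)/(-3 + 310*(1/918)) = -6570/(-3 + 155/459) = -6570/(-1222/459) = -6570*(-459/1222) = 1507815/611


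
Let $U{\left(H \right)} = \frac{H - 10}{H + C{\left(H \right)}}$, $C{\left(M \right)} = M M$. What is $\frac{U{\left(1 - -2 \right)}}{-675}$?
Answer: $\frac{7}{8100} \approx 0.0008642$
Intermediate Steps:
$C{\left(M \right)} = M^{2}$
$U{\left(H \right)} = \frac{-10 + H}{H + H^{2}}$ ($U{\left(H \right)} = \frac{H - 10}{H + H^{2}} = \frac{-10 + H}{H + H^{2}}$)
$\frac{U{\left(1 - -2 \right)}}{-675} = \frac{\frac{1}{1 - -2} \frac{1}{1 + \left(1 - -2\right)} \left(-10 + \left(1 - -2\right)\right)}{-675} = \frac{-10 + \left(1 + 2\right)}{\left(1 + 2\right) \left(1 + \left(1 + 2\right)\right)} \left(- \frac{1}{675}\right) = \frac{-10 + 3}{3 \left(1 + 3\right)} \left(- \frac{1}{675}\right) = \frac{1}{3} \cdot \frac{1}{4} \left(-7\right) \left(- \frac{1}{675}\right) = \left(- \frac{7}{12}\right) \left(- \frac{1}{675}\right) = \frac{7}{8100}$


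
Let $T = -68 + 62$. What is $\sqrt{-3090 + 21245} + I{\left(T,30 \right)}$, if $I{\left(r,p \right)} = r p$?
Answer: $-180 + \sqrt{18155} \approx -45.26$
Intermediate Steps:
$T = -6$
$I{\left(r,p \right)} = p r$
$\sqrt{-3090 + 21245} + I{\left(T,30 \right)} = \sqrt{-3090 + 21245} + 30 \left(-6\right) = \sqrt{18155} - 180 = -180 + \sqrt{18155}$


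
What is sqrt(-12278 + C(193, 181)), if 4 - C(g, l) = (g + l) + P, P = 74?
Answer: I*sqrt(12722) ≈ 112.79*I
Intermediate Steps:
C(g, l) = -70 - g - l (C(g, l) = 4 - ((g + l) + 74) = 4 - (74 + g + l) = 4 + (-74 - g - l) = -70 - g - l)
sqrt(-12278 + C(193, 181)) = sqrt(-12278 + (-70 - 1*193 - 1*181)) = sqrt(-12278 + (-70 - 193 - 181)) = sqrt(-12278 - 444) = sqrt(-12722) = I*sqrt(12722)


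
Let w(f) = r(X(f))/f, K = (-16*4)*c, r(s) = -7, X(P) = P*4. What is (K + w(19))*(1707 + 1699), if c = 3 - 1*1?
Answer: -8307234/19 ≈ -4.3722e+5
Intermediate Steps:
X(P) = 4*P
c = 2 (c = 3 - 1 = 2)
K = -128 (K = -16*4*2 = -64*2 = -128)
w(f) = -7/f
(K + w(19))*(1707 + 1699) = (-128 - 7/19)*(1707 + 1699) = (-128 - 7*1/19)*3406 = (-128 - 7/19)*3406 = -2439/19*3406 = -8307234/19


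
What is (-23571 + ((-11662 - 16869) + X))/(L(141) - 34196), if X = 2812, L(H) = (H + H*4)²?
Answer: -49290/462829 ≈ -0.10650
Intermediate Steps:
L(H) = 25*H² (L(H) = (H + 4*H)² = (5*H)² = 25*H²)
(-23571 + ((-11662 - 16869) + X))/(L(141) - 34196) = (-23571 + ((-11662 - 16869) + 2812))/(25*141² - 34196) = (-23571 + (-28531 + 2812))/(25*19881 - 34196) = (-23571 - 25719)/(497025 - 34196) = -49290/462829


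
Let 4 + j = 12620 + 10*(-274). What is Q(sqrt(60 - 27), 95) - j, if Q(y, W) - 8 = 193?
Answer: -9675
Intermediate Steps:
j = 9876 (j = -4 + (12620 + 10*(-274)) = -4 + (12620 - 2740) = -4 + 9880 = 9876)
Q(y, W) = 201 (Q(y, W) = 8 + 193 = 201)
Q(sqrt(60 - 27), 95) - j = 201 - 1*9876 = 201 - 9876 = -9675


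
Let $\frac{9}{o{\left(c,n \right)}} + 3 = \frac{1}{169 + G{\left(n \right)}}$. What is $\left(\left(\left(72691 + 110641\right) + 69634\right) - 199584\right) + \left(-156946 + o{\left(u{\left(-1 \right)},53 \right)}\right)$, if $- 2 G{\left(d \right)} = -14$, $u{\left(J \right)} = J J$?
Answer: $- \frac{54579812}{527} \approx -1.0357 \cdot 10^{5}$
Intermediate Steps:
$u{\left(J \right)} = J^{2}$
$G{\left(d \right)} = 7$ ($G{\left(d \right)} = \left(- \frac{1}{2}\right) \left(-14\right) = 7$)
$o{\left(c,n \right)} = - \frac{1584}{527}$ ($o{\left(c,n \right)} = \frac{9}{-3 + \frac{1}{169 + 7}} = \frac{9}{-3 + \frac{1}{176}} = \frac{9}{- \frac{527}{176}} = 9 \left(- \frac{176}{527}\right) = - \frac{1584}{527}$)
$\left(\left(\left(72691 + 110641\right) + 69634\right) - 199584\right) + \left(-156946 + o{\left(u{\left(-1 \right)},53 \right)}\right) = \left(\left(\left(72691 + 110641\right) + 69634\right) - 199584\right) - \frac{82712126}{527} = \left(\left(183332 + 69634\right) - 199584\right) - \frac{82712126}{527} = \left(252966 - 199584\right) - \frac{82712126}{527} = 53382 - \frac{82712126}{527} = - \frac{54579812}{527}$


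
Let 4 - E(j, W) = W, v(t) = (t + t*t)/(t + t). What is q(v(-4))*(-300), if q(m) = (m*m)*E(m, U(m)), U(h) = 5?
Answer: 675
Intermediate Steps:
v(t) = (t + t²)/(2*t) (v(t) = (t + t²)/((2*t)) = (t + t²)*(1/(2*t)) = (t + t²)/(2*t))
E(j, W) = 4 - W
q(m) = -m² (q(m) = (m*m)*(4 - 1*5) = m²*(4 - 5) = m²*(-1) = -m²)
q(v(-4))*(-300) = -(½ + (½)*(-4))²*(-300) = -(½ - 2)²*(-300) = -(-3/2)²*(-300) = -1*9/4*(-300) = -9/4*(-300) = 675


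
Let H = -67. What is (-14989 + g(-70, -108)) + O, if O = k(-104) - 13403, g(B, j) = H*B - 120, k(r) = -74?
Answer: -23896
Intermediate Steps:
g(B, j) = -120 - 67*B (g(B, j) = -67*B - 120 = -120 - 67*B)
O = -13477 (O = -74 - 13403 = -13477)
(-14989 + g(-70, -108)) + O = (-14989 + (-120 - 67*(-70))) - 13477 = (-14989 + (-120 + 4690)) - 13477 = (-14989 + 4570) - 13477 = -10419 - 13477 = -23896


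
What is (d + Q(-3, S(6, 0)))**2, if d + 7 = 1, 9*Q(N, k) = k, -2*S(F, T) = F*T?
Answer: 36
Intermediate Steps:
S(F, T) = -F*T/2
Q(N, k) = k/9
d = -6 (d = -7 + 1 = -6)
(d + Q(-3, S(6, 0)))**2 = (-6 + (-1/2*6*0)/9)**2 = (-6 + (1/9)*0)**2 = (-6 + 0)**2 = (-6)**2 = 36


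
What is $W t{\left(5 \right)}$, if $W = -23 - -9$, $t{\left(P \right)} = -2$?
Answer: $28$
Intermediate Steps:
$W = -14$ ($W = -23 + 9 = -14$)
$W t{\left(5 \right)} = \left(-14\right) \left(-2\right) = 28$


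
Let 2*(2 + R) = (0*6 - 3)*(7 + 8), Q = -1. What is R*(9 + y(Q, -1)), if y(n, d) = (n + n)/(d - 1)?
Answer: -245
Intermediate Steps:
R = -49/2 (R = -2 + ((0*6 - 3)*(7 + 8))/2 = -2 + ((0 - 3)*15)/2 = -2 + (-3*15)/2 = -2 + (½)*(-45) = -2 - 45/2 = -49/2 ≈ -24.500)
y(n, d) = 2*n/(-1 + d) (y(n, d) = (2*n)/(-1 + d) = 2*n/(-1 + d))
R*(9 + y(Q, -1)) = -49*(9 + 2*(-1)/(-1 - 1))/2 = -49*(9 + 2*(-1)/(-2))/2 = -49*(9 + 2*(-1)*(-½))/2 = -49*(9 + 1)/2 = -49/2*10 = -245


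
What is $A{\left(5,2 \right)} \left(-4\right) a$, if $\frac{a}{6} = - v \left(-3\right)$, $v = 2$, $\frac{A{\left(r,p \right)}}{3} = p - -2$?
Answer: $-1728$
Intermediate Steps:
$A{\left(r,p \right)} = 6 + 3 p$ ($A{\left(r,p \right)} = 3 \left(p - -2\right) = 3 \left(p + 2\right) = 3 \left(2 + p\right) = 6 + 3 p$)
$a = 36$ ($a = 6 \left(-1\right) 2 \left(-3\right) = 6 \left(\left(-2\right) \left(-3\right)\right) = 6 \cdot 6 = 36$)
$A{\left(5,2 \right)} \left(-4\right) a = \left(6 + 3 \cdot 2\right) \left(-4\right) 36 = \left(6 + 6\right) \left(-4\right) 36 = 12 \left(-4\right) 36 = \left(-48\right) 36 = -1728$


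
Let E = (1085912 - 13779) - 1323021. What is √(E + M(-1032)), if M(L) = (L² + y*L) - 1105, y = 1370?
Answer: I*√600809 ≈ 775.12*I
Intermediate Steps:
E = -250888 (E = 1072133 - 1323021 = -250888)
M(L) = -1105 + L² + 1370*L (M(L) = (L² + 1370*L) - 1105 = -1105 + L² + 1370*L)
√(E + M(-1032)) = √(-250888 + (-1105 + (-1032)² + 1370*(-1032))) = √(-250888 + (-1105 + 1065024 - 1413840)) = √(-250888 - 349921) = √(-600809) = I*√600809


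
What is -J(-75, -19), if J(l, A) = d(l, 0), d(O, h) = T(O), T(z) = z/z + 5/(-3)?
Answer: ⅔ ≈ 0.66667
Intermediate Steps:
T(z) = -⅔ (T(z) = 1 + 5*(-⅓) = 1 - 5/3 = -⅔)
d(O, h) = -⅔
J(l, A) = -⅔
-J(-75, -19) = -1*(-⅔) = ⅔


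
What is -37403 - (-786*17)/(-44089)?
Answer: -1649074229/44089 ≈ -37403.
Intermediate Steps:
-37403 - (-786*17)/(-44089) = -37403 - (-13362)*(-1)/44089 = -37403 - 1*13362/44089 = -37403 - 13362/44089 = -1649074229/44089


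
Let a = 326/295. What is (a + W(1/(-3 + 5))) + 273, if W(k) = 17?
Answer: 85876/295 ≈ 291.10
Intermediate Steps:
a = 326/295 (a = 326*(1/295) = 326/295 ≈ 1.1051)
(a + W(1/(-3 + 5))) + 273 = (326/295 + 17) + 273 = 5341/295 + 273 = 85876/295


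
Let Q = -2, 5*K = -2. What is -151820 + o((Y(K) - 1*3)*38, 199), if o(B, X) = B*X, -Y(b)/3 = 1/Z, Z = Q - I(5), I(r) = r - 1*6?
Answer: -151820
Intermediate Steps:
K = -⅖ (K = (⅕)*(-2) = -⅖ ≈ -0.40000)
I(r) = -6 + r (I(r) = r - 6 = -6 + r)
Z = -1 (Z = -2 - (-6 + 5) = -2 - 1*(-1) = -2 + 1 = -1)
Y(b) = 3 (Y(b) = -3/(-1) = -3*(-1) = 3)
-151820 + o((Y(K) - 1*3)*38, 199) = -151820 + ((3 - 1*3)*38)*199 = -151820 + ((3 - 3)*38)*199 = -151820 + (0*38)*199 = -151820 + 0*199 = -151820 + 0 = -151820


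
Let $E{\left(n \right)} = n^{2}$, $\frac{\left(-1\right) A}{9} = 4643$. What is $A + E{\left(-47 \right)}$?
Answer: $-39578$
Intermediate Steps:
$A = -41787$ ($A = \left(-9\right) 4643 = -41787$)
$A + E{\left(-47 \right)} = -41787 + \left(-47\right)^{2} = -41787 + 2209 = -39578$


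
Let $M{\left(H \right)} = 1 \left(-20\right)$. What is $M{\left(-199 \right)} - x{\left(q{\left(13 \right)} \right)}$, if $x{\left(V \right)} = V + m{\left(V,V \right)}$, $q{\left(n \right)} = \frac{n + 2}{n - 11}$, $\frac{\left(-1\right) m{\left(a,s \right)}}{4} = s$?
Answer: $\frac{5}{2} \approx 2.5$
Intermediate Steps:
$m{\left(a,s \right)} = - 4 s$
$q{\left(n \right)} = \frac{2 + n}{-11 + n}$
$M{\left(H \right)} = -20$
$x{\left(V \right)} = - 3 V$ ($x{\left(V \right)} = V - 4 V = - 3 V$)
$M{\left(-199 \right)} - x{\left(q{\left(13 \right)} \right)} = -20 - - 3 \frac{2 + 13}{-11 + 13} = -20 - - 3 \cdot \frac{1}{2} \cdot 15 = -20 - \left(-3\right) \frac{15}{2} = -20 - - \frac{45}{2} = -20 + \frac{45}{2} = \frac{5}{2}$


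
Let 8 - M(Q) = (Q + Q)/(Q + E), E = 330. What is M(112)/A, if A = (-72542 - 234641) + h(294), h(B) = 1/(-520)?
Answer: -2880/118065119 ≈ -2.4393e-5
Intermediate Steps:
h(B) = -1/520
M(Q) = 8 - 2*Q/(330 + Q) (M(Q) = 8 - (Q + Q)/(Q + 330) = 8 - 2*Q/(330 + Q))
A = -159735161/520 (A = (-72542 - 234641) - 1/520 = -307183 - 1/520 = -159735161/520 ≈ -3.0718e+5)
M(112)/A = (6*(440 + 112)/(330 + 112))/(-159735161/520) = (6*552/442)*(-520/159735161) = (6*(1/442)*552)*(-520/159735161) = (1656/221)*(-520/159735161) = -2880/118065119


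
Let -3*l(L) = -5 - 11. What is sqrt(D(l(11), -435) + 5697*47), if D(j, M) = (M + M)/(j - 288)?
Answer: 3*sqrt(1337144314)/212 ≈ 517.46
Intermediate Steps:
l(L) = 16/3 (l(L) = -(-5 - 11)/3 = -1/3*(-16) = 16/3)
D(j, M) = 2*M/(-288 + j) (D(j, M) = (2*M)/(-288 + j) = 2*M/(-288 + j))
sqrt(D(l(11), -435) + 5697*47) = sqrt(2*(-435)/(-288 + 16/3) + 5697*47) = sqrt(2*(-435)/(-848/3) + 267759) = sqrt(2*(-435)*(-3/848) + 267759) = sqrt(1305/424 + 267759) = sqrt(113531121/424) = 3*sqrt(1337144314)/212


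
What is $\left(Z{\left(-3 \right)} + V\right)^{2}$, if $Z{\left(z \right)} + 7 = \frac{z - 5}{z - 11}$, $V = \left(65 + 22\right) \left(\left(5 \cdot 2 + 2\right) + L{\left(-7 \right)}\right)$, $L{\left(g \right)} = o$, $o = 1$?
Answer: $\frac{61968384}{49} \approx 1.2647 \cdot 10^{6}$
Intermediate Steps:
$L{\left(g \right)} = 1$
$V = 1131$ ($V = \left(65 + 22\right) \left(\left(5 \cdot 2 + 2\right) + 1\right) = 87 \left(\left(10 + 2\right) + 1\right) = 87 \left(12 + 1\right) = 87 \cdot 13 = 1131$)
$Z{\left(z \right)} = -7 + \frac{-5 + z}{-11 + z}$ ($Z{\left(z \right)} = -7 + \frac{z - 5}{z - 11} = -7 + \frac{-5 + z}{-11 + z}$)
$\left(Z{\left(-3 \right)} + V\right)^{2} = \left(\frac{6 \left(12 - -3\right)}{-11 - 3} + 1131\right)^{2} = \left(\frac{6 \left(12 + 3\right)}{-14} + 1131\right)^{2} = \left(6 \left(- \frac{1}{14}\right) 15 + 1131\right)^{2} = \left(- \frac{45}{7} + 1131\right)^{2} = \left(\frac{7872}{7}\right)^{2} = \frac{61968384}{49}$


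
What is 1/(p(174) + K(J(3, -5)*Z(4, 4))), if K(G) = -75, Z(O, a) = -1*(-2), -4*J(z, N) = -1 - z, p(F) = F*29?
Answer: 1/4971 ≈ 0.00020117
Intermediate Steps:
p(F) = 29*F
J(z, N) = ¼ + z/4 (J(z, N) = -(-1 - z)/4 = ¼ + z/4)
Z(O, a) = 2
1/(p(174) + K(J(3, -5)*Z(4, 4))) = 1/(29*174 - 75) = 1/(5046 - 75) = 1/4971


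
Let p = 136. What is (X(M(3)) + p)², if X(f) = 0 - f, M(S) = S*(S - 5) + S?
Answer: 19321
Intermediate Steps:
M(S) = S + S*(-5 + S) (M(S) = S*(-5 + S) + S = S + S*(-5 + S))
X(f) = -f
(X(M(3)) + p)² = (-3*(-4 + 3) + 136)² = (-3*(-1) + 136)² = (-1*(-3) + 136)² = (3 + 136)² = 139² = 19321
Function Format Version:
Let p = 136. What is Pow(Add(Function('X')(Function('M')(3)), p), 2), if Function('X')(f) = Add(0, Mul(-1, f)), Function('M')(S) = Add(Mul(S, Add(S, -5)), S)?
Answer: 19321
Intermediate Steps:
Function('M')(S) = Add(S, Mul(S, Add(-5, S))) (Function('M')(S) = Add(Mul(S, Add(-5, S)), S) = Add(S, Mul(S, Add(-5, S))))
Function('X')(f) = Mul(-1, f)
Pow(Add(Function('X')(Function('M')(3)), p), 2) = Pow(Add(Mul(-1, Mul(3, Add(-4, 3))), 136), 2) = Pow(Add(Mul(-1, Mul(3, -1)), 136), 2) = Pow(Add(Mul(-1, -3), 136), 2) = Pow(Add(3, 136), 2) = Pow(139, 2) = 19321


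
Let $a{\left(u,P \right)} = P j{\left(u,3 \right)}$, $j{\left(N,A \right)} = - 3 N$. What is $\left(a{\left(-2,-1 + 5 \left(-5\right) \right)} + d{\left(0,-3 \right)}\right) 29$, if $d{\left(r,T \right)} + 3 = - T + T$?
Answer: $-4611$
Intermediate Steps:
$a{\left(u,P \right)} = - 3 P u$ ($a{\left(u,P \right)} = P \left(- 3 u\right) = - 3 P u$)
$d{\left(r,T \right)} = -3$ ($d{\left(r,T \right)} = -3 + \left(- T + T\right) = -3 + 0 = -3$)
$\left(a{\left(-2,-1 + 5 \left(-5\right) \right)} + d{\left(0,-3 \right)}\right) 29 = \left(\left(-3\right) \left(-1 + 5 \left(-5\right)\right) \left(-2\right) - 3\right) 29 = \left(\left(-3\right) \left(-1 - 25\right) \left(-2\right) - 3\right) 29 = \left(\left(-3\right) \left(-26\right) \left(-2\right) - 3\right) 29 = \left(-156 - 3\right) 29 = \left(-159\right) 29 = -4611$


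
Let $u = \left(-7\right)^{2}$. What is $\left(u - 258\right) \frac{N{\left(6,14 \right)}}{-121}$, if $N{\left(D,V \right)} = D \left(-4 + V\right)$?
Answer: $\frac{1140}{11} \approx 103.64$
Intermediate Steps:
$u = 49$
$\left(u - 258\right) \frac{N{\left(6,14 \right)}}{-121} = \left(49 - 258\right) \frac{6 \left(-4 + 14\right)}{-121} = - 209 \cdot 6 \cdot 10 \left(- \frac{1}{121}\right) = - 209 \cdot 60 \left(- \frac{1}{121}\right) = \left(-209\right) \left(- \frac{60}{121}\right) = \frac{1140}{11}$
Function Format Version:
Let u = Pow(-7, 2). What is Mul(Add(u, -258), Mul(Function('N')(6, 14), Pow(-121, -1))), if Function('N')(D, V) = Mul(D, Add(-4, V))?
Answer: Rational(1140, 11) ≈ 103.64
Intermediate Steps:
u = 49
Mul(Add(u, -258), Mul(Function('N')(6, 14), Pow(-121, -1))) = Mul(Add(49, -258), Mul(Mul(6, Add(-4, 14)), Pow(-121, -1))) = Mul(-209, Mul(Mul(6, 10), Rational(-1, 121))) = Mul(-209, Mul(60, Rational(-1, 121))) = Mul(-209, Rational(-60, 121)) = Rational(1140, 11)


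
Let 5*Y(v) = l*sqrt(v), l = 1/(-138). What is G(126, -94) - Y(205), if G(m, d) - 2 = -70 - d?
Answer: 26 + sqrt(205)/690 ≈ 26.021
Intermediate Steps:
G(m, d) = -68 - d (G(m, d) = 2 + (-70 - d) = -68 - d)
l = -1/138 ≈ -0.0072464
Y(v) = -sqrt(v)/690 (Y(v) = (-sqrt(v)/138)/5 = -sqrt(v)/690)
G(126, -94) - Y(205) = (-68 - 1*(-94)) - (-1)*sqrt(205)/690 = (-68 + 94) + sqrt(205)/690 = 26 + sqrt(205)/690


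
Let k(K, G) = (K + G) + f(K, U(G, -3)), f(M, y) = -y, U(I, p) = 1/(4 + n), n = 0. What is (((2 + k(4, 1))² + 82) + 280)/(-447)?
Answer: -6521/7152 ≈ -0.91177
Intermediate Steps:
U(I, p) = ¼ (U(I, p) = 1/(4 + 0) = 1/4 = ¼)
k(K, G) = -¼ + G + K (k(K, G) = (K + G) - 1*¼ = (G + K) - ¼ = -¼ + G + K)
(((2 + k(4, 1))² + 82) + 280)/(-447) = (((2 + (-¼ + 1 + 4))² + 82) + 280)/(-447) = (((2 + 19/4)² + 82) + 280)*(-1/447) = (((27/4)² + 82) + 280)*(-1/447) = ((729/16 + 82) + 280)*(-1/447) = (2041/16 + 280)*(-1/447) = (6521/16)*(-1/447) = -6521/7152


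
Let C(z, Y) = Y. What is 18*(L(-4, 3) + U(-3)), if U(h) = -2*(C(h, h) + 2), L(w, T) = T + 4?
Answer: 162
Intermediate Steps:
L(w, T) = 4 + T
U(h) = -4 - 2*h (U(h) = -2*(h + 2) = -2*(2 + h) = -4 - 2*h)
18*(L(-4, 3) + U(-3)) = 18*((4 + 3) + (-4 - 2*(-3))) = 18*(7 + (-4 + 6)) = 18*(7 + 2) = 18*9 = 162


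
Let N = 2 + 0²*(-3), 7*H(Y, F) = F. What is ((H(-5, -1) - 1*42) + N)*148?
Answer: -41588/7 ≈ -5941.1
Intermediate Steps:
H(Y, F) = F/7
N = 2 (N = 2 + 0*(-3) = 2 + 0 = 2)
((H(-5, -1) - 1*42) + N)*148 = (((⅐)*(-1) - 1*42) + 2)*148 = ((-⅐ - 42) + 2)*148 = (-295/7 + 2)*148 = -281/7*148 = -41588/7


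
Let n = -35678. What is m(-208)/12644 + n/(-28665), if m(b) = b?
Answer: 111287578/90610065 ≈ 1.2282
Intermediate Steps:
m(-208)/12644 + n/(-28665) = -208/12644 - 35678/(-28665) = -208*1/12644 - 35678*(-1/28665) = -52/3161 + 35678/28665 = 111287578/90610065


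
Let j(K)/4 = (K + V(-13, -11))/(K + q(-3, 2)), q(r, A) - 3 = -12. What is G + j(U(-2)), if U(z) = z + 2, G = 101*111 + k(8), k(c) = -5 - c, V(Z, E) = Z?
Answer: 100834/9 ≈ 11204.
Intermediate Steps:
q(r, A) = -9 (q(r, A) = 3 - 12 = -9)
G = 11198 (G = 101*111 + (-5 - 1*8) = 11211 + (-5 - 8) = 11211 - 13 = 11198)
U(z) = 2 + z
j(K) = 4*(-13 + K)/(-9 + K) (j(K) = 4*((K - 13)/(K - 9)) = 4*((-13 + K)/(-9 + K)) = 4*(-13 + K)/(-9 + K))
G + j(U(-2)) = 11198 + 4*(-13 + (2 - 2))/(-9 + (2 - 2)) = 11198 + 4*(-13 + 0)/(-9 + 0) = 11198 + 4*(-13)/(-9) = 11198 + 4*(-⅑)*(-13) = 11198 + 52/9 = 100834/9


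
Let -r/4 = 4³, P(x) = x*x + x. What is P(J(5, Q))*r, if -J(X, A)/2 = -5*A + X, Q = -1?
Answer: -97280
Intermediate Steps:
J(X, A) = -2*X + 10*A (J(X, A) = -2*(-5*A + X) = -2*(X - 5*A) = -2*X + 10*A)
P(x) = x + x² (P(x) = x² + x = x + x²)
r = -256 (r = -4*4³ = -4*64 = -256)
P(J(5, Q))*r = ((-2*5 + 10*(-1))*(1 + (-2*5 + 10*(-1))))*(-256) = ((-10 - 10)*(1 + (-10 - 10)))*(-256) = -20*(1 - 20)*(-256) = -20*(-19)*(-256) = 380*(-256) = -97280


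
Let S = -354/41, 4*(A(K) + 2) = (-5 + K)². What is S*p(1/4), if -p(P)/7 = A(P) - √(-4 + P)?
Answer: 288687/1312 - 1239*I*√15/41 ≈ 220.04 - 117.04*I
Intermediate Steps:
A(K) = -2 + (-5 + K)²/4
S = -354/41 (S = -354*1/41 = -354/41 ≈ -8.6341)
p(P) = 14 + 7*√(-4 + P) - 7*(-5 + P)²/4 (p(P) = -7*((-2 + (-5 + P)²/4) - √(-4 + P)) = -7*(-2 - √(-4 + P) + (-5 + P)²/4) = 14 + 7*√(-4 + P) - 7*(-5 + P)²/4)
S*p(1/4) = -354*(14 + 7*√(-4 + 1/4) - 7*(-5 + 1/4)²/4)/41 = -354*(14 + 7*√(-4 + ¼) - 7*(-5 + ¼)²/4)/41 = -354*(14 + 7*√(-15/4) - 7*(-19/4)²/4)/41 = -354*(14 + 7*(I*√15/2) - 7/4*361/16)/41 = -354*(14 + 7*I*√15/2 - 2527/64)/41 = -354*(-1631/64 + 7*I*√15/2)/41 = 288687/1312 - 1239*I*√15/41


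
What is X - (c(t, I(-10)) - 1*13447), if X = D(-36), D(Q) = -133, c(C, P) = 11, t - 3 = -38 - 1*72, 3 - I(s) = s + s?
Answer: 13303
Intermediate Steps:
I(s) = 3 - 2*s (I(s) = 3 - (s + s) = 3 - 2*s)
t = -107 (t = 3 + (-38 - 1*72) = 3 + (-38 - 72) = 3 - 110 = -107)
X = -133
X - (c(t, I(-10)) - 1*13447) = -133 - (11 - 1*13447) = -133 - (11 - 13447) = -133 - 1*(-13436) = -133 + 13436 = 13303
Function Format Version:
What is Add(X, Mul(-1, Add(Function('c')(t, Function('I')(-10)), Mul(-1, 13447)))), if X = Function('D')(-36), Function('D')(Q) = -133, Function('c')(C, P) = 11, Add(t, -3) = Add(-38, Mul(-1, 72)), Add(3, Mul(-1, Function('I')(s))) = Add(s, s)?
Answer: 13303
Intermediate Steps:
Function('I')(s) = Add(3, Mul(-2, s)) (Function('I')(s) = Add(3, Mul(-1, Add(s, s))) = Add(3, Mul(-1, Mul(2, s))) = Add(3, Mul(-2, s)))
t = -107 (t = Add(3, Add(-38, Mul(-1, 72))) = Add(3, Add(-38, -72)) = Add(3, -110) = -107)
X = -133
Add(X, Mul(-1, Add(Function('c')(t, Function('I')(-10)), Mul(-1, 13447)))) = Add(-133, Mul(-1, Add(11, Mul(-1, 13447)))) = Add(-133, Mul(-1, Add(11, -13447))) = Add(-133, Mul(-1, -13436)) = Add(-133, 13436) = 13303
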